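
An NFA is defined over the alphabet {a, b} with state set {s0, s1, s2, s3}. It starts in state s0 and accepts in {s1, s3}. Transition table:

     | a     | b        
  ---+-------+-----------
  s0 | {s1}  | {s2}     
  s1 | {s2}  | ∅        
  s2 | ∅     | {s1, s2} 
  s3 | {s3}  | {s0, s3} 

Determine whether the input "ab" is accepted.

No

Start in {s0}.
Read 'a': {s0} → {s1}.
Read 'b': {s1} → ∅.
The final set ∅ contains no accepting state.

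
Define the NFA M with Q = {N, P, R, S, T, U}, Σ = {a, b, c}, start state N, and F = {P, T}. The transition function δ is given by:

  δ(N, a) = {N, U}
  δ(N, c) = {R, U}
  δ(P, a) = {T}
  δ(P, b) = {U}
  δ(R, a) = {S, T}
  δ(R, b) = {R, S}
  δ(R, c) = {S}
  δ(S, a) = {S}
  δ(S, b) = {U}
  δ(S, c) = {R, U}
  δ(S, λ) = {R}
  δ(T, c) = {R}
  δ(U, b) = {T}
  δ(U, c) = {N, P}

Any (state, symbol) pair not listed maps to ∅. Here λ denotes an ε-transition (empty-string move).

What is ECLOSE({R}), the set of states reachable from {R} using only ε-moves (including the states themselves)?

Begin with {R}.
No ε-moves leave this set, so the closure equals the set itself.

{R}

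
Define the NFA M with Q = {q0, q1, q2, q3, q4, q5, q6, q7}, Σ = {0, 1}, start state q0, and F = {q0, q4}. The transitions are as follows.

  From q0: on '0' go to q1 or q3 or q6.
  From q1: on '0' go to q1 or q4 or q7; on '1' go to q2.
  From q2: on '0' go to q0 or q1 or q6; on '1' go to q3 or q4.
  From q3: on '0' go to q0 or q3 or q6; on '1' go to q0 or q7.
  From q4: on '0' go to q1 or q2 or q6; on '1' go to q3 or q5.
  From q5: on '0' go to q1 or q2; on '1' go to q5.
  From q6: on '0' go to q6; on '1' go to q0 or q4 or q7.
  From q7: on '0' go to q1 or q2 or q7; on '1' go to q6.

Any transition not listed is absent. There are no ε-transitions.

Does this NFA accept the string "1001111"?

No

Start in {q0}.
Read '1': {q0} → ∅.
The set is empty and remains empty for the remaining 6 symbols.
The final set ∅ contains no accepting state.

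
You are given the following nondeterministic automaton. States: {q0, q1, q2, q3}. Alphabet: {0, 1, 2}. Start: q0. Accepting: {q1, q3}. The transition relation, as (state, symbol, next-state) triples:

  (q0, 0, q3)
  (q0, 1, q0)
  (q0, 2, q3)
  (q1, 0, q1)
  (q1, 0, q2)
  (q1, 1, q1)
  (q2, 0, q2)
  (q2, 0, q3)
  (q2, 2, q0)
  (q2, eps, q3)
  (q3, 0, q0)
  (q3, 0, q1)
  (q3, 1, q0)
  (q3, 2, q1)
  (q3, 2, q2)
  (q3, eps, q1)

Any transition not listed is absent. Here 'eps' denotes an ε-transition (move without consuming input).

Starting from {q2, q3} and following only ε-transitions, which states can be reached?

{q1, q2, q3}

Begin with {q2, q3}.
ε-move q3 → q1; add q1.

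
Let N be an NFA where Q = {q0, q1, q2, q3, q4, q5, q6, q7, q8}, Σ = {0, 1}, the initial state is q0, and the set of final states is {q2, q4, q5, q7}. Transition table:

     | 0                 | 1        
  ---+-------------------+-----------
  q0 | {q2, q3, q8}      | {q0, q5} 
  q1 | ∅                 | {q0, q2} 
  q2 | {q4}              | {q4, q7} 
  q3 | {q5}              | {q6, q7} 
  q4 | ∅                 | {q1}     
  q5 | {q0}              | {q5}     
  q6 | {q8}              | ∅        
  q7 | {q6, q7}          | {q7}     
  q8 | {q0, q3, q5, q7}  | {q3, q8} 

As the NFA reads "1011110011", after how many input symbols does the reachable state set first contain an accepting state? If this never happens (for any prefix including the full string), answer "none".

Start in {q0}.
Read '1': q0→{q0, q5}; now {q0, q5}.
None of the earlier sets intersect F, but {q0, q5} does.

1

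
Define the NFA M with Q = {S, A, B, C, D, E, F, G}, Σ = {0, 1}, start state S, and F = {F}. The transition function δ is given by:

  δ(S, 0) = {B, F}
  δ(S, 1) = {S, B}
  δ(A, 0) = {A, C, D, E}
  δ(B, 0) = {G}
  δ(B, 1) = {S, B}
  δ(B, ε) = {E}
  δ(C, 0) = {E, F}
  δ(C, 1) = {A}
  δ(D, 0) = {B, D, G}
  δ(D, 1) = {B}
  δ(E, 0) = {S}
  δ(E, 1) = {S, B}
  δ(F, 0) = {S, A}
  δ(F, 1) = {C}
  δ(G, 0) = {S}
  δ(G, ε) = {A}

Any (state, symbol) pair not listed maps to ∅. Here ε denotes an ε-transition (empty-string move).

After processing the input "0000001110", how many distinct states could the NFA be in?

6

Start in {S}.
Read '0': {S} → {B, E, F}.
Read '0': {B, E, F} → {S, A, G}.
Read '0': {S, A, G} → {S, A, B, C, D, E, F}.
Read '0': {S, A, B, C, D, E, F} → {S, A, B, C, D, E, F, G}.
Read '0': {S, A, B, C, D, E, F, G} → {S, A, B, C, D, E, F, G}.
Read '0': {S, A, B, C, D, E, F, G} → {S, A, B, C, D, E, F, G}.
Read '1': {S, A, B, C, D, E, F, G} → {S, A, B, C, E}.
Read '1': {S, A, B, C, E} → {S, A, B, E}.
Read '1': {S, A, B, E} → {S, B, E}.
Read '0': {S, B, E} → {S, A, B, E, F, G}.
That set has 6 states.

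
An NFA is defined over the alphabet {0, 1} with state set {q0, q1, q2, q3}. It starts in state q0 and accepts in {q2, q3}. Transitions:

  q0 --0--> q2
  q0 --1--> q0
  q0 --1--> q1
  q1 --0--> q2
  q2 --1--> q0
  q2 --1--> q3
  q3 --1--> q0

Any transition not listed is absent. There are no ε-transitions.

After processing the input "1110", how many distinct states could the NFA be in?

1

Start in {q0}.
Read '1': {q0} → {q0, q1}.
Read '1': {q0, q1} → {q0, q1}.
Read '1': {q0, q1} → {q0, q1}.
Read '0': {q0, q1} → {q2}.
That set has 1 state.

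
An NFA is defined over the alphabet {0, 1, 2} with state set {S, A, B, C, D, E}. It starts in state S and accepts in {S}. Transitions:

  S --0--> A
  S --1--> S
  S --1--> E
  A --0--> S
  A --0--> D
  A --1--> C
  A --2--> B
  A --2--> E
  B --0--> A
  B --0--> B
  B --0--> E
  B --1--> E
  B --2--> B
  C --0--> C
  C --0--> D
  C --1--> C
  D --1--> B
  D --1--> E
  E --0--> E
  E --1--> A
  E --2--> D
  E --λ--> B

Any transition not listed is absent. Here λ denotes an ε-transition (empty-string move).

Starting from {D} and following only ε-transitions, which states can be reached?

Begin with {D}.
No ε-moves leave this set, so the closure equals the set itself.

{D}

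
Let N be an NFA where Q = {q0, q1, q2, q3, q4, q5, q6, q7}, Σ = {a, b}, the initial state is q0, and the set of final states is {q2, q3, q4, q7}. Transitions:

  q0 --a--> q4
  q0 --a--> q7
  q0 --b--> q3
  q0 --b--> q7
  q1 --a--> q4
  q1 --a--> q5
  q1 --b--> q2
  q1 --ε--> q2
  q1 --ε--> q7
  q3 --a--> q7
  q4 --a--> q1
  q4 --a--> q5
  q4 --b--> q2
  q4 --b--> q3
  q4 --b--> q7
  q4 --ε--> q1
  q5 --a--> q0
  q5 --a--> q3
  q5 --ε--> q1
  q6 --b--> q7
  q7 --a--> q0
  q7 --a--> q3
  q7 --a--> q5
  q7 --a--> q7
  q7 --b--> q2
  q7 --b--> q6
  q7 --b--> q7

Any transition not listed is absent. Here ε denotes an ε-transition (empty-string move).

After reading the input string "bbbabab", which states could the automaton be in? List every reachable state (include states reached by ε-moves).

Start in {q0}.
Read 'b': {q0} → {q3, q7}.
Read 'b': {q3, q7} → {q2, q6, q7}.
Read 'b': {q2, q6, q7} → {q2, q6, q7}.
Read 'a': {q2, q6, q7} → {q0, q1, q2, q3, q5, q7}.
Read 'b': {q0, q1, q2, q3, q5, q7} → {q2, q3, q6, q7}.
Read 'a': {q2, q3, q6, q7} → {q0, q1, q2, q3, q5, q7}.
Read 'b': {q0, q1, q2, q3, q5, q7} → {q2, q3, q6, q7}.

{q2, q3, q6, q7}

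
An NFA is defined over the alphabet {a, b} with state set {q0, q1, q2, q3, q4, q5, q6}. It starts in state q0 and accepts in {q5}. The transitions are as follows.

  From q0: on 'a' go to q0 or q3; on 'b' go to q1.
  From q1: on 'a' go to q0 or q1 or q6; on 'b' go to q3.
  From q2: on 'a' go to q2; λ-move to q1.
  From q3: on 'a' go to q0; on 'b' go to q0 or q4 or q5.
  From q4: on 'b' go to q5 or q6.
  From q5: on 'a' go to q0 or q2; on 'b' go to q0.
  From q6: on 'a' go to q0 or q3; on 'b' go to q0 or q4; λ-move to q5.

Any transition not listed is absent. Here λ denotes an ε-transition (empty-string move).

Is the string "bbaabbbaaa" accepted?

Start in {q0}.
Read 'b': {q0} → {q1}.
Read 'b': {q1} → {q3}.
Read 'a': {q3} → {q0}.
Read 'a': {q0} → {q0, q3}.
Read 'b': {q0, q3} → {q0, q1, q4, q5}.
Read 'b': {q0, q1, q4, q5} → {q0, q1, q3, q5, q6}.
Read 'b': {q0, q1, q3, q5, q6} → {q0, q1, q3, q4, q5}.
Read 'a': {q0, q1, q3, q4, q5} → {q0, q1, q2, q3, q5, q6}.
Read 'a': {q0, q1, q2, q3, q5, q6} → {q0, q1, q2, q3, q5, q6}.
Read 'a': {q0, q1, q2, q3, q5, q6} → {q0, q1, q2, q3, q5, q6}.
The final set {q0, q1, q2, q3, q5, q6} contains the accepting state q5.

Yes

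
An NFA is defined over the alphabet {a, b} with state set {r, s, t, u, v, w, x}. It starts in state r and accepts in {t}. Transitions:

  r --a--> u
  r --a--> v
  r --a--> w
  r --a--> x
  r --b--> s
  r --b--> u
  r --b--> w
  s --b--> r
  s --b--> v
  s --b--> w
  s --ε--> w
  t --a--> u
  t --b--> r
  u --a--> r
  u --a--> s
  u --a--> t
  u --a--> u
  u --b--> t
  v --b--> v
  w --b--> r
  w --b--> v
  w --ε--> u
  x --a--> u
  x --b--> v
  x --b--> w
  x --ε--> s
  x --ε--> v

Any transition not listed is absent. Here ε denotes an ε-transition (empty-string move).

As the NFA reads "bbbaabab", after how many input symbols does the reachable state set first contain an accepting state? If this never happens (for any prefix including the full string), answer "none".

2

Start in {r}.
Read 'b': {r} → {s, u, w}.
Read 'b': {s, u, w} → {r, t, u, v, w}.
None of the earlier sets intersect F, but {r, t, u, v, w} does.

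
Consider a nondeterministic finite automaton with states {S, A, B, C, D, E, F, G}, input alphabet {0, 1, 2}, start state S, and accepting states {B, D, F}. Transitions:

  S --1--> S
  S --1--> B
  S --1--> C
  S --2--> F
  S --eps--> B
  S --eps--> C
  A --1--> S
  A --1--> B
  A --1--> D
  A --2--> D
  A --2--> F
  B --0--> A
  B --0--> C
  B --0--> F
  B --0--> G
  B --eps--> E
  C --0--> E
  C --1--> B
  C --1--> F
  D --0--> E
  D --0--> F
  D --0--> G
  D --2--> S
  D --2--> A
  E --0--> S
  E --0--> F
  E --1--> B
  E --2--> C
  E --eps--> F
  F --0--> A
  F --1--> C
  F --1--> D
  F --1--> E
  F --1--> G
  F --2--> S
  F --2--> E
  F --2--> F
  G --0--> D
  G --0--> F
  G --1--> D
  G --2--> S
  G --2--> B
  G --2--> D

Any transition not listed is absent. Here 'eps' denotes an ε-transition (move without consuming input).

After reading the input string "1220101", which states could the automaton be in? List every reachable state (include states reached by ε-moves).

Start: ε-closure({S}) = {S, B, C, E, F}.
Read '1': S→{S, B, C}, B→∅, C→{B, F}, E→{B}, F→{C, D, E, G}; now {S, B, C, D, E, F, G}.
Read '2': S→{F}, B→∅, C→∅, D→{S, A}, E→{C}, F→{S, E, F}, G→{S, B, D}; now {S, A, B, C, D, E, F}.
Read '2': S→{F}, A→{D, F}, B→∅, C→∅, D→{S, A}, E→{C}, F→{S, E, F}; union {S, A, C, D, E, F}; ε-closure = {S, A, B, C, D, E, F}.
Read '0': S→∅, A→∅, B→{A, C, F, G}, C→{E}, D→{E, F, G}, E→{S, F}, F→{A}; union {S, A, C, E, F, G}; ε-closure = {S, A, B, C, E, F, G}.
Read '1': S→{S, B, C}, A→{S, B, D}, B→∅, C→{B, F}, E→{B}, F→{C, D, E, G}, G→{D}; now {S, B, C, D, E, F, G}.
Read '0': S→∅, B→{A, C, F, G}, C→{E}, D→{E, F, G}, E→{S, F}, F→{A}, G→{D, F}; union {S, A, C, D, E, F, G}; ε-closure = {S, A, B, C, D, E, F, G}.
Read '1': S→{S, B, C}, A→{S, B, D}, B→∅, C→{B, F}, D→∅, E→{B}, F→{C, D, E, G}, G→{D}; now {S, B, C, D, E, F, G}.

{S, B, C, D, E, F, G}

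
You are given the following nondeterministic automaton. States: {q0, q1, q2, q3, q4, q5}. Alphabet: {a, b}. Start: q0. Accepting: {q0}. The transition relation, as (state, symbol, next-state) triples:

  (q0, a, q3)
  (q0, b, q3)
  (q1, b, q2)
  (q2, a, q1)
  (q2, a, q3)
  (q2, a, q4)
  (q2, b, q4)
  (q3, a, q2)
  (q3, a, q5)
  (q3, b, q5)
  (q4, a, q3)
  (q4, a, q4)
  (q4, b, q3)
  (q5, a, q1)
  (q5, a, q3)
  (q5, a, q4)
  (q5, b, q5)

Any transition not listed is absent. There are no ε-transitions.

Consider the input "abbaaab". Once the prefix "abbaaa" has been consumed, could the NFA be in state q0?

No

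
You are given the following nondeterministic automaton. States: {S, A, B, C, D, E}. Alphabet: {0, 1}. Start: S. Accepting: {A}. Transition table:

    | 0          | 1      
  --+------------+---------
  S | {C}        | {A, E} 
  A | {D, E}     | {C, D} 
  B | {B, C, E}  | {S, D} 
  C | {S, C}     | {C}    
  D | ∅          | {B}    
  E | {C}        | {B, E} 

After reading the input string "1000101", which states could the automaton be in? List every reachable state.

{A, B, C, E}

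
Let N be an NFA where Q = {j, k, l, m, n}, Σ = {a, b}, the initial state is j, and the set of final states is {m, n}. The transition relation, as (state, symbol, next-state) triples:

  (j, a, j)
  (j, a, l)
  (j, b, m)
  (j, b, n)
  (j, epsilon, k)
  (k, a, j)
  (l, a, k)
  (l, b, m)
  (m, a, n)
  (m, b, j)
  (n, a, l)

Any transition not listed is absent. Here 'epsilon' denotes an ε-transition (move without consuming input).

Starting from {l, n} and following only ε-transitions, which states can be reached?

{l, n}

Begin with {l, n}.
No ε-moves leave this set, so the closure equals the set itself.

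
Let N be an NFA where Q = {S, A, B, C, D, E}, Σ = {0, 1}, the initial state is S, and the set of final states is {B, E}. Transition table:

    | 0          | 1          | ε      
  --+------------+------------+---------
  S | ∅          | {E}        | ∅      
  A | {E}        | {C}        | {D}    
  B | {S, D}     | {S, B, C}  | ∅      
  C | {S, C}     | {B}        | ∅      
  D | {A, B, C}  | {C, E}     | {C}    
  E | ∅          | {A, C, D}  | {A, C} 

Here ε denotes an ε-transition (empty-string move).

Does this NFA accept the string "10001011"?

Start in {S}.
Read '1': S→{E}; union {E}; ε-closure = {A, C, D, E}.
Read '0': A→{E}, C→{S, C}, D→{A, B, C}, E→∅; union {S, A, B, C, E}; ε-closure = {S, A, B, C, D, E}.
Read '0': S→∅, A→{E}, B→{S, D}, C→{S, C}, D→{A, B, C}, E→∅; now {S, A, B, C, D, E}.
Read '0': S→∅, A→{E}, B→{S, D}, C→{S, C}, D→{A, B, C}, E→∅; now {S, A, B, C, D, E}.
Read '1': S→{E}, A→{C}, B→{S, B, C}, C→{B}, D→{C, E}, E→{A, C, D}; now {S, A, B, C, D, E}.
Read '0': S→∅, A→{E}, B→{S, D}, C→{S, C}, D→{A, B, C}, E→∅; now {S, A, B, C, D, E}.
Read '1': S→{E}, A→{C}, B→{S, B, C}, C→{B}, D→{C, E}, E→{A, C, D}; now {S, A, B, C, D, E}.
Read '1': S→{E}, A→{C}, B→{S, B, C}, C→{B}, D→{C, E}, E→{A, C, D}; now {S, A, B, C, D, E}.
The final set {S, A, B, C, D, E} contains the accepting states B, E.

Yes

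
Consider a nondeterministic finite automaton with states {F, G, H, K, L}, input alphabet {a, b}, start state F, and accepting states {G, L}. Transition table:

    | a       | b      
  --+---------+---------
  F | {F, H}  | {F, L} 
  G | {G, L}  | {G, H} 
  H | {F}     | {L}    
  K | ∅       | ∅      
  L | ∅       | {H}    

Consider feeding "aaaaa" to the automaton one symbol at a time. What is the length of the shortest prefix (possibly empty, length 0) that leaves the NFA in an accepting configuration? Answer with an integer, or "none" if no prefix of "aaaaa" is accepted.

Start in {F}.
Read 'a': F→{F, H}; now {F, H}.
Read 'a': F→{F, H}, H→{F}; now {F, H}.
Read 'a': F→{F, H}, H→{F}; now {F, H}.
Read 'a': F→{F, H}, H→{F}; now {F, H}.
Read 'a': F→{F, H}, H→{F}; now {F, H}.
No reachable set along the way intersects F.

none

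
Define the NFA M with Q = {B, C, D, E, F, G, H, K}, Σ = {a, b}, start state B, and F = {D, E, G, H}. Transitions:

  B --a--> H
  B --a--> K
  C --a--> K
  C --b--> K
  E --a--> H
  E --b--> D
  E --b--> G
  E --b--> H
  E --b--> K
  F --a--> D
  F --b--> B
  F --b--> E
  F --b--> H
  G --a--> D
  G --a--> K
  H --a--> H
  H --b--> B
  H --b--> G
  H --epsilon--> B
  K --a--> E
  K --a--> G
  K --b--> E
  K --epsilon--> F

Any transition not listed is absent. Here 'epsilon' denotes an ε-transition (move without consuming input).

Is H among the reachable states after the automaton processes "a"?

Yes

Start in {B}.
Read 'a': B→{H, K}; union {H, K}; ε-closure = {B, F, H, K}.
State H is in {B, F, H, K}.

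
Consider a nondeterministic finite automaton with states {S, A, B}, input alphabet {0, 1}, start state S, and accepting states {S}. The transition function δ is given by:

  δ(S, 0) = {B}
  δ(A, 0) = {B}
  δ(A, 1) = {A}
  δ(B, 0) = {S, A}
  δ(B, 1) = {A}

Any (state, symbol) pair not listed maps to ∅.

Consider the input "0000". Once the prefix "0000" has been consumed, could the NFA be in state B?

No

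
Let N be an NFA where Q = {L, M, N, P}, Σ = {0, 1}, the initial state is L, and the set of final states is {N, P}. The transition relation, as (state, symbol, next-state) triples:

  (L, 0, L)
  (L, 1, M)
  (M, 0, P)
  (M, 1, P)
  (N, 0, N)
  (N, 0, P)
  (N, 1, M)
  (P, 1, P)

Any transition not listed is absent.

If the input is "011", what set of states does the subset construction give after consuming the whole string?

{P}

Start in {L}.
Read '0': {L} → {L}.
Read '1': {L} → {M}.
Read '1': {M} → {P}.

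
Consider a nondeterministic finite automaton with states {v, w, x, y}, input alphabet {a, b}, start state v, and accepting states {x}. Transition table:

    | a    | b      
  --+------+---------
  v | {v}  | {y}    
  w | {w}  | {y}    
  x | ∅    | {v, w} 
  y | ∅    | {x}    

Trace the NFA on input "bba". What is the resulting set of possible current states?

∅

Start in {v}.
Read 'b': {v} → {y}.
Read 'b': {y} → {x}.
Read 'a': {x} → ∅.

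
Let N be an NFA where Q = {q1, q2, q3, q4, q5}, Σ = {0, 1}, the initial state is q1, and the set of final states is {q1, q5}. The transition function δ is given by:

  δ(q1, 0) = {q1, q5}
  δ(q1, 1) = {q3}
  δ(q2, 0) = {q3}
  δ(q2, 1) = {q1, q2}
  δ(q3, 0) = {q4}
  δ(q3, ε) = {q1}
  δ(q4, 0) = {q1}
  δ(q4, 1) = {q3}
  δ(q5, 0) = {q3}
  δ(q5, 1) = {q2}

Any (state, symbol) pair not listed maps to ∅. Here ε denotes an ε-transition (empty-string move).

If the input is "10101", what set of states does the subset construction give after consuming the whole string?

{q1, q2, q3}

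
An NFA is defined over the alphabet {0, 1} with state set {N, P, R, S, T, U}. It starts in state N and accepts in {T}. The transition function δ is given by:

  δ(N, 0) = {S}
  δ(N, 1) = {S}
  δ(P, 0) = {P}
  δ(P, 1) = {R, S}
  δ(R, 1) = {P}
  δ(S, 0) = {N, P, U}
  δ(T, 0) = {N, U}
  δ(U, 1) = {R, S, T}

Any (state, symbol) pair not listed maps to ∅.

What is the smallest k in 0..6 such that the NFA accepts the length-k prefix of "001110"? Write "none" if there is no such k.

3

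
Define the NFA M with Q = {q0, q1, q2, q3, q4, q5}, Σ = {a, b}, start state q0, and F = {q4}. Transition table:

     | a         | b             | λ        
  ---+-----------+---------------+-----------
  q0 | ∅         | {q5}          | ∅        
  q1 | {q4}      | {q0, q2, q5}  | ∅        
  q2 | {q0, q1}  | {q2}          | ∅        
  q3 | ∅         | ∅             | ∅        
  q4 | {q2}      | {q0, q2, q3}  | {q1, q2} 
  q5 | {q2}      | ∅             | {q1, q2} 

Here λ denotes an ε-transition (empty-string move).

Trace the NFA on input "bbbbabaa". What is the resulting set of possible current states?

{q0, q1, q2, q4}

Start in {q0}.
Read 'b': q0→{q5}; union {q5}; ε-closure = {q1, q2, q5}.
Read 'b': q1→{q0, q2, q5}, q2→{q2}, q5→∅; union {q0, q2, q5}; ε-closure = {q0, q1, q2, q5}.
Read 'b': q0→{q5}, q1→{q0, q2, q5}, q2→{q2}, q5→∅; union {q0, q2, q5}; ε-closure = {q0, q1, q2, q5}.
Read 'b': q0→{q5}, q1→{q0, q2, q5}, q2→{q2}, q5→∅; union {q0, q2, q5}; ε-closure = {q0, q1, q2, q5}.
Read 'a': q0→∅, q1→{q4}, q2→{q0, q1}, q5→{q2}; now {q0, q1, q2, q4}.
Read 'b': q0→{q5}, q1→{q0, q2, q5}, q2→{q2}, q4→{q0, q2, q3}; union {q0, q2, q3, q5}; ε-closure = {q0, q1, q2, q3, q5}.
Read 'a': q0→∅, q1→{q4}, q2→{q0, q1}, q3→∅, q5→{q2}; now {q0, q1, q2, q4}.
Read 'a': q0→∅, q1→{q4}, q2→{q0, q1}, q4→{q2}; now {q0, q1, q2, q4}.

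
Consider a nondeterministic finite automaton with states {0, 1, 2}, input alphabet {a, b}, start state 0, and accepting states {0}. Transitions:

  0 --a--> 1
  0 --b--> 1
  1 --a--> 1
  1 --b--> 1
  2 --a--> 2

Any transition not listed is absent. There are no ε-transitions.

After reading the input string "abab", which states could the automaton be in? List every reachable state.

Start in {0}.
Read 'a': {0} → {1}.
Read 'b': {1} → {1}.
Read 'a': {1} → {1}.
Read 'b': {1} → {1}.

{1}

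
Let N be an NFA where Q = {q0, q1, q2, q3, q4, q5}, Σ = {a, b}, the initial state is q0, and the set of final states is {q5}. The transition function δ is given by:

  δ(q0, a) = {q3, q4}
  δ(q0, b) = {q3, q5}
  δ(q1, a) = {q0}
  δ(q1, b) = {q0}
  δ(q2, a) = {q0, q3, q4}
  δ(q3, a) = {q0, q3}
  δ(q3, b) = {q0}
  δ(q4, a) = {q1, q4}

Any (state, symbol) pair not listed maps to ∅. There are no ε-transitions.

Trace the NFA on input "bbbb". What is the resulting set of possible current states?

Start in {q0}.
Read 'b': q0→{q3, q5}; now {q3, q5}.
Read 'b': q3→{q0}, q5→∅; now {q0}.
Read 'b': q0→{q3, q5}; now {q3, q5}.
Read 'b': q3→{q0}, q5→∅; now {q0}.

{q0}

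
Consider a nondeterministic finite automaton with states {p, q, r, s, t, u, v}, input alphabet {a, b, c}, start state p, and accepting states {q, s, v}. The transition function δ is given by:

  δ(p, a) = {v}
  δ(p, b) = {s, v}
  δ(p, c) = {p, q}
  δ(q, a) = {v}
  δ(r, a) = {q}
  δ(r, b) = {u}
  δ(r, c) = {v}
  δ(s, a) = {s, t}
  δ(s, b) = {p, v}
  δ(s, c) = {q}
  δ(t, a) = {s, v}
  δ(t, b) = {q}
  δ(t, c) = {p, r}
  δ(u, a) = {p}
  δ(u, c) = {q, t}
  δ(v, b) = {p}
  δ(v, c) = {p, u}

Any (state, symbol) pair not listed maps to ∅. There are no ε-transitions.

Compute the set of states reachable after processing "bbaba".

{v}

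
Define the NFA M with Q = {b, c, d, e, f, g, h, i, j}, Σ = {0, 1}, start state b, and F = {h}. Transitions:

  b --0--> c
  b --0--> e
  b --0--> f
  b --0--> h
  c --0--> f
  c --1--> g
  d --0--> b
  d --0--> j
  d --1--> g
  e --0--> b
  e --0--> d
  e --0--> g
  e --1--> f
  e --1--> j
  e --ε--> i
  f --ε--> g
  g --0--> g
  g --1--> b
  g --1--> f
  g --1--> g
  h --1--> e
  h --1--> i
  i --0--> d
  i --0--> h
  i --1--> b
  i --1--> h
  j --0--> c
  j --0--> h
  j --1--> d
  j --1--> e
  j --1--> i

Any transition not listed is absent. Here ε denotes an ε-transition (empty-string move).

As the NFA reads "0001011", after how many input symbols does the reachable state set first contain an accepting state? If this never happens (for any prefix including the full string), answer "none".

Start in {b}.
Read '0': b→{c, e, f, h}; union {c, e, f, h}; ε-closure = {c, e, f, g, h, i}.
None of the earlier sets intersect F, but {c, e, f, g, h, i} does.

1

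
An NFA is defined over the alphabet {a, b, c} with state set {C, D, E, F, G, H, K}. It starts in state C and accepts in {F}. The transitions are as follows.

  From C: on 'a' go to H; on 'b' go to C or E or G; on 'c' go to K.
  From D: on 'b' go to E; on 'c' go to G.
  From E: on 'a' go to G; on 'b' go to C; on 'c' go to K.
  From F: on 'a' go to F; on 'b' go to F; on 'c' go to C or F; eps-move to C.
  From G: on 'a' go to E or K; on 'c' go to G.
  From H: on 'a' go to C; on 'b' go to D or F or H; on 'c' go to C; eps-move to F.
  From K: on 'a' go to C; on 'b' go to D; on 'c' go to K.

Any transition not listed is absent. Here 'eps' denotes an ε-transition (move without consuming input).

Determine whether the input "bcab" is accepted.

Start in {C}.
Read 'b': C→{C, E, G}; now {C, E, G}.
Read 'c': C→{K}, E→{K}, G→{G}; now {G, K}.
Read 'a': G→{E, K}, K→{C}; now {C, E, K}.
Read 'b': C→{C, E, G}, E→{C}, K→{D}; now {C, D, E, G}.
The final set {C, D, E, G} contains no accepting state.

No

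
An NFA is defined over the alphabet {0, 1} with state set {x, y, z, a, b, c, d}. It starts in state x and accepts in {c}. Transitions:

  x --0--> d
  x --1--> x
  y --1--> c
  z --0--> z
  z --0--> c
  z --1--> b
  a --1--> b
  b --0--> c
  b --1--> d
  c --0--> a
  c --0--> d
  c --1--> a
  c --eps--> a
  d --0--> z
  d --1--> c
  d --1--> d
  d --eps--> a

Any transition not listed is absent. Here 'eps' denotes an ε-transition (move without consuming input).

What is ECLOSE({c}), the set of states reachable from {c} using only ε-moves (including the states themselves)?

Begin with {c}.
ε-move c → a; add a.

{a, c}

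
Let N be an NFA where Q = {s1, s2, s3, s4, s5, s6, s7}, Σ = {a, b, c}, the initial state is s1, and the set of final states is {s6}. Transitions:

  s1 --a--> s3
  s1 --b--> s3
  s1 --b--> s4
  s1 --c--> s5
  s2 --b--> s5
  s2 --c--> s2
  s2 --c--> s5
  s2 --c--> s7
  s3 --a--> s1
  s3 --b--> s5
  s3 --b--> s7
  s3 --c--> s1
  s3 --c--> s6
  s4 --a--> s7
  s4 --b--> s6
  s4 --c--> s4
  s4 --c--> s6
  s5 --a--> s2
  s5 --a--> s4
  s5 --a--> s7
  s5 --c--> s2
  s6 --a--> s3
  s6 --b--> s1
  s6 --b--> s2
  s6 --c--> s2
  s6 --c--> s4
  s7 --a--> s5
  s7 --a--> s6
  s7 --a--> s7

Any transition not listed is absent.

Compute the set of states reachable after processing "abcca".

{s2, s4, s5, s6, s7}

Start in {s1}.
Read 'a': s1→{s3}; now {s3}.
Read 'b': s3→{s5, s7}; now {s5, s7}.
Read 'c': s5→{s2}, s7→∅; now {s2}.
Read 'c': s2→{s2, s5, s7}; now {s2, s5, s7}.
Read 'a': s2→∅, s5→{s2, s4, s7}, s7→{s5, s6, s7}; now {s2, s4, s5, s6, s7}.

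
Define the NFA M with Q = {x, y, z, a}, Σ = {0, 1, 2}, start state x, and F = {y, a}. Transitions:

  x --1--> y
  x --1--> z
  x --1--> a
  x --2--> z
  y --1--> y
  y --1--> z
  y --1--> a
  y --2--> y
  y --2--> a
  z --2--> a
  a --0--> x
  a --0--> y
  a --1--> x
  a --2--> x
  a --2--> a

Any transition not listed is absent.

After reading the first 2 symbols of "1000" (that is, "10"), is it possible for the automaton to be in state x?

Yes

Start in {x}.
Read '1': x→{y, z, a}; now {y, z, a}.
Read '0': y→∅, z→∅, a→{x, y}; now {x, y}.
State x is in {x, y}.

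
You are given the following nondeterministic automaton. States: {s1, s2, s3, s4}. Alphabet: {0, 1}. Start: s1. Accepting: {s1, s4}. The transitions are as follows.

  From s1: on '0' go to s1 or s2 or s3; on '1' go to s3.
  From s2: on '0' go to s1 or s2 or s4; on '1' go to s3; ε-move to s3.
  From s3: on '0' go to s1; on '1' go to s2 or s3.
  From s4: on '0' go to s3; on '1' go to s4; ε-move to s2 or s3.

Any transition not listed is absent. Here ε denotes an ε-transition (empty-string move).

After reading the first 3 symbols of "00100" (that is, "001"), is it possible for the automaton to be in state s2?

Start in {s1}.
Read '0': s1→{s1, s2, s3}; now {s1, s2, s3}.
Read '0': s1→{s1, s2, s3}, s2→{s1, s2, s4}, s3→{s1}; now {s1, s2, s3, s4}.
Read '1': s1→{s3}, s2→{s3}, s3→{s2, s3}, s4→{s4}; now {s2, s3, s4}.
State s2 is in {s2, s3, s4}.

Yes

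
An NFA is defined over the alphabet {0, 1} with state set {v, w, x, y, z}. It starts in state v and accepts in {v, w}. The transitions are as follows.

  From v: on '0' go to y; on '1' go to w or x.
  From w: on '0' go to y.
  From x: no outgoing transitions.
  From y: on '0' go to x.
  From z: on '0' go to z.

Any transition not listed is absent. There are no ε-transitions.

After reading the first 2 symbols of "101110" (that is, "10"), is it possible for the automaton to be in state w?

Start in {v}.
Read '1': v→{w, x}; now {w, x}.
Read '0': w→{y}, x→∅; now {y}.
State w is not in {y}.

No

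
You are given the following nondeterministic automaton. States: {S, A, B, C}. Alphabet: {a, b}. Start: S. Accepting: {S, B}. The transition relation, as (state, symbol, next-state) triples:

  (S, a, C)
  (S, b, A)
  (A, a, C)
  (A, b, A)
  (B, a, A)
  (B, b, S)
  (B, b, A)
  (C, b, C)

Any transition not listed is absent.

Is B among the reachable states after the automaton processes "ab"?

No

Start in {S}.
Read 'a': S→{C}; now {C}.
Read 'b': C→{C}; now {C}.
State B is not in {C}.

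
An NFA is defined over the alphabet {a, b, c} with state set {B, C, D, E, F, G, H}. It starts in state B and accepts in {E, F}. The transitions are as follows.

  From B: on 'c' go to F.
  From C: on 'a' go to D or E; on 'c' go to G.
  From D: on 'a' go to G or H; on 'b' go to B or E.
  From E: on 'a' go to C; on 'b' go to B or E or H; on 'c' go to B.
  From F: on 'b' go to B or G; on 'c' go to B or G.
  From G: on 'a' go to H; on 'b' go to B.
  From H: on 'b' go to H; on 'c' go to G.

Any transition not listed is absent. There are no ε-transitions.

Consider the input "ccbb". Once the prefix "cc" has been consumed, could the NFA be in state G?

Start in {B}.
Read 'c': B→{F}; now {F}.
Read 'c': F→{B, G}; now {B, G}.
State G is in {B, G}.

Yes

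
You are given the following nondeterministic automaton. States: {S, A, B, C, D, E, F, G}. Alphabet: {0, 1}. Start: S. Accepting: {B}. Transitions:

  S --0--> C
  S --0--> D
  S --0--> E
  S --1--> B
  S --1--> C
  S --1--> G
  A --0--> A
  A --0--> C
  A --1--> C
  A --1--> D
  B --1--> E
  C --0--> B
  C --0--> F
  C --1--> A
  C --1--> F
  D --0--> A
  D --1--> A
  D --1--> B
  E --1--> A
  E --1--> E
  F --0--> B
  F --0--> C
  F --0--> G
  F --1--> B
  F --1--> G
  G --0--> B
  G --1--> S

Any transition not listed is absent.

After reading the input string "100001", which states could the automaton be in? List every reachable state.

Start in {S}.
Read '1': S→{B, C, G}; now {B, C, G}.
Read '0': B→∅, C→{B, F}, G→{B}; now {B, F}.
Read '0': B→∅, F→{B, C, G}; now {B, C, G}.
Read '0': B→∅, C→{B, F}, G→{B}; now {B, F}.
Read '0': B→∅, F→{B, C, G}; now {B, C, G}.
Read '1': B→{E}, C→{A, F}, G→{S}; now {S, A, E, F}.

{S, A, E, F}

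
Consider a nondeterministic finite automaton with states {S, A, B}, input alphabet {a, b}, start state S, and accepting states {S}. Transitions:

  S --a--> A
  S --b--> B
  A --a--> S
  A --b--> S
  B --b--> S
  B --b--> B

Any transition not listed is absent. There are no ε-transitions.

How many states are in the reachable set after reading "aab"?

Start in {S}.
Read 'a': {S} → {A}.
Read 'a': {A} → {S}.
Read 'b': {S} → {B}.
That set has 1 state.

1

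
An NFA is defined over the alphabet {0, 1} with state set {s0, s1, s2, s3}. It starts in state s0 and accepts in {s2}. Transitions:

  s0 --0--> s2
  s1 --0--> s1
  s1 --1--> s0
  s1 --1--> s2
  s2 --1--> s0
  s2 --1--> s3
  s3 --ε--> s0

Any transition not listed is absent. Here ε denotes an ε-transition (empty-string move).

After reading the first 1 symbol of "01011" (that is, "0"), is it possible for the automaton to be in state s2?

Start in {s0}.
Read '0': s0→{s2}; now {s2}.
State s2 is in {s2}.

Yes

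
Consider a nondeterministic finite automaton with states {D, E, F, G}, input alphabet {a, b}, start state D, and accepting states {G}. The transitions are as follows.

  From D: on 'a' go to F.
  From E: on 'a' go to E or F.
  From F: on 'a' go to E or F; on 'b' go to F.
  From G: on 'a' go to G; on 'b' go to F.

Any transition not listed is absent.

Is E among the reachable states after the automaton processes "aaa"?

Start in {D}.
Read 'a': D→{F}; now {F}.
Read 'a': F→{E, F}; now {E, F}.
Read 'a': E→{E, F}, F→{E, F}; now {E, F}.
State E is in {E, F}.

Yes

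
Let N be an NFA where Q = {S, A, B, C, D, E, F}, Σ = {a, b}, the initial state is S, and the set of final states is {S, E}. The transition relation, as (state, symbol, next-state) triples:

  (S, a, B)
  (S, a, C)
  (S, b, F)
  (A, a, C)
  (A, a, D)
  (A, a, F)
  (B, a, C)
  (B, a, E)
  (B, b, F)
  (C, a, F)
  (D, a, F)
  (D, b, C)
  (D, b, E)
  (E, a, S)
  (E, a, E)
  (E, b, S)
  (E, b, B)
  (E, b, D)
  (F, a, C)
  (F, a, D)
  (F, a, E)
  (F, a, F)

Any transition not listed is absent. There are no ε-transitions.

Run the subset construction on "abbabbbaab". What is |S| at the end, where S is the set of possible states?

Start in {S}.
Read 'a': S→{B, C}; now {B, C}.
Read 'b': B→{F}, C→∅; now {F}.
Read 'b': F→∅; now ∅.
The set is empty and remains empty for the remaining 7 symbols.
That set has 0 states.

0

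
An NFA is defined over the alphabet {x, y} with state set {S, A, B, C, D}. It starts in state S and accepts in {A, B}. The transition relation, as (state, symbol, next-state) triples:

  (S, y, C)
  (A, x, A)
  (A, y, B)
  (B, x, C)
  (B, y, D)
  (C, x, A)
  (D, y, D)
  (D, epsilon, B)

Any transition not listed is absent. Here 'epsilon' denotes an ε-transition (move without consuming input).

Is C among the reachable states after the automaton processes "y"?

Yes

Start in {S}.
Read 'y': S→{C}; now {C}.
State C is in {C}.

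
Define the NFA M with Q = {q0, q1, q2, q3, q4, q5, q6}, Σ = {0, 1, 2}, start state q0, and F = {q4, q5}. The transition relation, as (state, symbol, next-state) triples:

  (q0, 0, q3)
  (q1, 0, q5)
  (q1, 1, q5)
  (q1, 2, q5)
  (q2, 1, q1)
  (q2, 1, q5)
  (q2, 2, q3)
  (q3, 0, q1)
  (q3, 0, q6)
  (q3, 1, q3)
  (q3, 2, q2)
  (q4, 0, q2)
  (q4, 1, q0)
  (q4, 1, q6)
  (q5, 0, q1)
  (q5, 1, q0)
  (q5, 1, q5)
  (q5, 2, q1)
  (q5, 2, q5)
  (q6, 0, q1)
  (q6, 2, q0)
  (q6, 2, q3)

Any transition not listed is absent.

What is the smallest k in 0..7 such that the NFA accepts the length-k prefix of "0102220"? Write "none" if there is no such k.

Start in {q0}.
Read '0': {q0} → {q3}.
Read '1': {q3} → {q3}.
Read '0': {q3} → {q1, q6}.
Read '2': {q1, q6} → {q0, q3, q5}.
None of the earlier sets intersect F, but {q0, q3, q5} does.

4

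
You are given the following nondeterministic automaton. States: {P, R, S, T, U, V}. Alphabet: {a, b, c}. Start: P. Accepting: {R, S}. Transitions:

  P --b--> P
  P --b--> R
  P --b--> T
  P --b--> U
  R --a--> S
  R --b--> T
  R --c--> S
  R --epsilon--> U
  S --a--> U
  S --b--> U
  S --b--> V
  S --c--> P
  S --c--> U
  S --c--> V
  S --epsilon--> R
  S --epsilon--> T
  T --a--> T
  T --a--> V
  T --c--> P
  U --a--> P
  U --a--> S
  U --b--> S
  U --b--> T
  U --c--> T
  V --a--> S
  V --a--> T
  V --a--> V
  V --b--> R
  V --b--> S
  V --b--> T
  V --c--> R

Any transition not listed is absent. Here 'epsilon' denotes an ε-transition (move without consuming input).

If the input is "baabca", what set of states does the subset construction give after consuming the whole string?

{P, R, S, T, U, V}

Start in {P}.
Read 'b': P→{P, R, T, U}; now {P, R, T, U}.
Read 'a': P→∅, R→{S}, T→{T, V}, U→{P, S}; union {P, S, T, V}; ε-closure = {P, R, S, T, U, V}.
Read 'a': P→∅, R→{S}, S→{U}, T→{T, V}, U→{P, S}, V→{S, T, V}; union {P, S, T, U, V}; ε-closure = {P, R, S, T, U, V}.
Read 'b': P→{P, R, T, U}, R→{T}, S→{U, V}, T→∅, U→{S, T}, V→{R, S, T}; now {P, R, S, T, U, V}.
Read 'c': P→∅, R→{S}, S→{P, U, V}, T→{P}, U→{T}, V→{R}; now {P, R, S, T, U, V}.
Read 'a': P→∅, R→{S}, S→{U}, T→{T, V}, U→{P, S}, V→{S, T, V}; union {P, S, T, U, V}; ε-closure = {P, R, S, T, U, V}.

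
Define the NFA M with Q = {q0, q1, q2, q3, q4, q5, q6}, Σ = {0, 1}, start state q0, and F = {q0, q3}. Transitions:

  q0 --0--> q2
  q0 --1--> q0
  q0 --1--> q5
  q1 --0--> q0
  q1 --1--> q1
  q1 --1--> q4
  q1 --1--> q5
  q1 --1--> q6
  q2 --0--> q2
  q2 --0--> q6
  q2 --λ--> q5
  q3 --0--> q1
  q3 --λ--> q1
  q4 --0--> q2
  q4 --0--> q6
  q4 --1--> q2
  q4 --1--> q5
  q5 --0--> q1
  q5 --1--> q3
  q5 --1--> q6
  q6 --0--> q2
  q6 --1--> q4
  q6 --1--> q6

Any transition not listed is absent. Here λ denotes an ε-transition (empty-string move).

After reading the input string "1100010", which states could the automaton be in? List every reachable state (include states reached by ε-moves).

{q0, q1, q2, q5, q6}

Start in {q0}.
Read '1': {q0} → {q0, q5}.
Read '1': {q0, q5} → {q0, q1, q3, q5, q6}.
Read '0': {q0, q1, q3, q5, q6} → {q0, q1, q2, q5}.
Read '0': {q0, q1, q2, q5} → {q0, q1, q2, q5, q6}.
Read '0': {q0, q1, q2, q5, q6} → {q0, q1, q2, q5, q6}.
Read '1': {q0, q1, q2, q5, q6} → {q0, q1, q3, q4, q5, q6}.
Read '0': {q0, q1, q3, q4, q5, q6} → {q0, q1, q2, q5, q6}.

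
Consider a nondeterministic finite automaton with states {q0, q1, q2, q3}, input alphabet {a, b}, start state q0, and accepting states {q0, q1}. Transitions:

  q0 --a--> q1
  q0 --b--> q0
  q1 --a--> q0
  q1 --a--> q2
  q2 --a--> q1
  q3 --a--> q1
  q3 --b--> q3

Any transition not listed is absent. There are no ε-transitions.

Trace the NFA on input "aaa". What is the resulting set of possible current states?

{q1}

Start in {q0}.
Read 'a': q0→{q1}; now {q1}.
Read 'a': q1→{q0, q2}; now {q0, q2}.
Read 'a': q0→{q1}, q2→{q1}; now {q1}.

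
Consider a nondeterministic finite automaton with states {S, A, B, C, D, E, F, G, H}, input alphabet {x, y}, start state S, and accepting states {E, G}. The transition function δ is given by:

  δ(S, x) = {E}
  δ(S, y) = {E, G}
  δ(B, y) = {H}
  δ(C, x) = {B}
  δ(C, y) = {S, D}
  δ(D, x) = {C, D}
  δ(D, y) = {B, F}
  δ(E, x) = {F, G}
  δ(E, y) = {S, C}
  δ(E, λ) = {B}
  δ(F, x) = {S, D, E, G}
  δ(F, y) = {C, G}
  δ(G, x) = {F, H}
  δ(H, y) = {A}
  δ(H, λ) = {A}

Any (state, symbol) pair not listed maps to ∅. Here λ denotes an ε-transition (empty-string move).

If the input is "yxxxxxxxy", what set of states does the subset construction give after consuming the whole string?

Start in {S}.
Read 'y': {S} → {B, E, G}.
Read 'x': {B, E, G} → {A, F, G, H}.
Read 'x': {A, F, G, H} → {S, A, B, D, E, F, G, H}.
Read 'x': {S, A, B, D, E, F, G, H} → {S, A, B, C, D, E, F, G, H}.
Read 'x': {S, A, B, C, D, E, F, G, H} → {S, A, B, C, D, E, F, G, H}.
Read 'x': {S, A, B, C, D, E, F, G, H} → {S, A, B, C, D, E, F, G, H}.
Read 'x': {S, A, B, C, D, E, F, G, H} → {S, A, B, C, D, E, F, G, H}.
Read 'x': {S, A, B, C, D, E, F, G, H} → {S, A, B, C, D, E, F, G, H}.
Read 'y': {S, A, B, C, D, E, F, G, H} → {S, A, B, C, D, E, F, G, H}.

{S, A, B, C, D, E, F, G, H}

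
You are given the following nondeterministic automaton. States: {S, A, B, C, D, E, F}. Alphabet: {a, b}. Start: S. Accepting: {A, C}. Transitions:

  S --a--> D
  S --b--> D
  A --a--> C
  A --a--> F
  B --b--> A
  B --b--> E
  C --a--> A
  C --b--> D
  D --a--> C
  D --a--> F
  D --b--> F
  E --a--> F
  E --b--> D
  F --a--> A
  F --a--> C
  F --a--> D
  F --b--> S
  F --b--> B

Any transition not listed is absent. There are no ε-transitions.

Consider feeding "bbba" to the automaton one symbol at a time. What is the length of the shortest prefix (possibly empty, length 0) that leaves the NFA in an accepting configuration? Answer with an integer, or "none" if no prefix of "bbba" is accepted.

none

Start in {S}.
Read 'b': S→{D}; now {D}.
Read 'b': D→{F}; now {F}.
Read 'b': F→{S, B}; now {S, B}.
Read 'a': S→{D}, B→∅; now {D}.
No reachable set along the way intersects F.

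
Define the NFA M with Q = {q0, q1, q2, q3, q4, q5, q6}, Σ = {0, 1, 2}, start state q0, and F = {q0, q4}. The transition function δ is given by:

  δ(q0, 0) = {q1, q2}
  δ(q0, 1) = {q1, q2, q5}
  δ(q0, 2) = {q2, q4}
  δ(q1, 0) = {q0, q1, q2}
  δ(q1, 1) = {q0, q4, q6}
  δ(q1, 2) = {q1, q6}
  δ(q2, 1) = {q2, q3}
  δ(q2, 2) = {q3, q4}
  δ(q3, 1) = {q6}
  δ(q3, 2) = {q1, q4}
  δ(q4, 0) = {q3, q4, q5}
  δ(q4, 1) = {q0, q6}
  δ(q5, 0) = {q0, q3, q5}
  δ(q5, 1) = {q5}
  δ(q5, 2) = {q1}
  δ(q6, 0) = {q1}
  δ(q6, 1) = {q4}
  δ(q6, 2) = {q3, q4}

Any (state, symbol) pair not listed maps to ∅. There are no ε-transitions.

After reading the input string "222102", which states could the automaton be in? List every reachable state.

{q1, q3, q4, q6}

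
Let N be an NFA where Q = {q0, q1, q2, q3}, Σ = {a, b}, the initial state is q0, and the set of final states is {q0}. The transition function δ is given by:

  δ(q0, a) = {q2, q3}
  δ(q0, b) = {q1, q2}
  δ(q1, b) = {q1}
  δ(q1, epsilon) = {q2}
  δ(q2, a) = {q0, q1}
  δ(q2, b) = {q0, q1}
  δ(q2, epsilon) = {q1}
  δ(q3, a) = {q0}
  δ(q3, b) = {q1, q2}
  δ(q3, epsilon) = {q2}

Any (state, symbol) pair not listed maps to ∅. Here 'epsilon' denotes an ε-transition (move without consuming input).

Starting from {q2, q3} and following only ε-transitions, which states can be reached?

{q1, q2, q3}

Begin with {q2, q3}.
ε-move q2 → q1; add q1.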